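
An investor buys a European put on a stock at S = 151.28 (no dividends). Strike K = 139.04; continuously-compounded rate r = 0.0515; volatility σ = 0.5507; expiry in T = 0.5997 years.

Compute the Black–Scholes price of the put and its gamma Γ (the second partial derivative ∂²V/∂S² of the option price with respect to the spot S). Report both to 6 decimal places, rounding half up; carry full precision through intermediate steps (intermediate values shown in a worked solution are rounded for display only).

σ√T = 0.5507·√0.5997 = 0.426464
d₁ = (ln(S/K) + (r+σ²/2)T) / (σ√T) = (ln(151.28/139.04) + (0.0515+0.5507²/2)·0.5997) / 0.426464 = (0.084371 + 0.121820) / 0.426464 = 0.483490
d₂ = d₁ − σ√T = 0.483490 − 0.426464 = 0.057026
e^{−rT} = e^{−0.0515·0.5997} = 0.969588
N(−d₁) = 0.314374,  N(−d₂) = 0.477262
Put price V = K·e^{−rT}·N(−d₂) − S·N(−d₁) = 64.340396 − 47.558485 = 16.781911
φ(d₁) = (1/√(2π))·e^{−d₁²/2} = 0.354935
Γ = φ(d₁) / (S·σ·√T) = 0.005502

price = 16.781911
Γ = 0.005502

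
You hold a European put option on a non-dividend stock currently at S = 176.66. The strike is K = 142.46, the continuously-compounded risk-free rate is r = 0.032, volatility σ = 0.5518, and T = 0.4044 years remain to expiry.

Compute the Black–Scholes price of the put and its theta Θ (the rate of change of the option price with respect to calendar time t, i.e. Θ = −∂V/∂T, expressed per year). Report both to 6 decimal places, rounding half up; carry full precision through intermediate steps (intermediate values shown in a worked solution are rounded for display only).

σ√T = 0.5518·√0.4044 = 0.350903
d₁ = (ln(S/K) + (r+σ²/2)T) / (σ√T) = (ln(176.66/142.46) + (0.032+0.5518²/2)·0.4044) / 0.350903 = (0.215166 + 0.074507) / 0.350903 = 0.825507
d₂ = d₁ − σ√T = 0.825507 − 0.350903 = 0.474604
e^{−rT} = e^{−0.032·0.4044} = 0.987143
N(−d₁) = 0.204542,  N(−d₂) = 0.317535
Put price V = K·e^{−rT}·N(−d₂) − S·N(−d₁) = 44.654369 − 36.134369 = 8.519999
φ(d₁) = (1/√(2π))·e^{−d₁²/2} = 0.283748
Θ = −S·φ(d₁)·σ/(2√T) + r·K·e^{−rT}·N(−d₂) = −21.747876 + 1.428940 = -20.318936

price = 8.519999
Θ = -20.318936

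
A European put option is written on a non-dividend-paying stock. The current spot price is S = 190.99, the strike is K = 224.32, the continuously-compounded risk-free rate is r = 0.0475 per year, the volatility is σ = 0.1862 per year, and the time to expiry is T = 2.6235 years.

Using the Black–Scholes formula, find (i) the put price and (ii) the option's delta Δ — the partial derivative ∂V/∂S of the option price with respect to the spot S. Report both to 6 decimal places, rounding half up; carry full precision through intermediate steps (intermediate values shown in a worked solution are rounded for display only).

price = 27.005741
Δ = -0.487776

σ√T = 0.1862·√2.6235 = 0.301592
d₁ = (ln(S/K) + (r+σ²/2)T) / (σ√T) = (ln(190.99/224.32) + (0.0475+0.1862²/2)·2.6235) / 0.301592 = (-0.160853 + 0.170095) / 0.301592 = 0.030646
d₂ = d₁ − σ√T = 0.030646 − 0.301592 = -0.270946
e^{−rT} = e^{−0.0475·2.6235} = 0.882836
N(−d₁) = 0.487776,  N(−d₂) = 0.606784
Put price V = K·e^{−rT}·N(−d₂) − S·N(−d₁) = 120.166048 − 93.160307 = 27.005741
Δ = −N(−d₁) = -0.487776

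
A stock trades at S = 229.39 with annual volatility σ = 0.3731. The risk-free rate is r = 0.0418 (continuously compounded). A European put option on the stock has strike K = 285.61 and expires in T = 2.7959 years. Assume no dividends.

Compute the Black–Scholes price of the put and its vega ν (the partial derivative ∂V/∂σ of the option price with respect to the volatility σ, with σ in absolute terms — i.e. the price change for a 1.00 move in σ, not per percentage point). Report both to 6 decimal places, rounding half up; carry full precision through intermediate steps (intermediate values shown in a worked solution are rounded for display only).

σ√T = 0.3731·√2.7959 = 0.623858
d₁ = (ln(S/K) + (r+σ²/2)T) / (σ√T) = (ln(229.39/285.61) + (0.0418+0.3731²/2)·2.7959) / 0.623858 = (-0.219204 + 0.311468) / 0.623858 = 0.147894
d₂ = d₁ − σ√T = 0.147894 − 0.623858 = -0.475965
e^{−rT} = e^{−0.0418·2.7959} = 0.889702
N(−d₁) = 0.441213,  N(−d₂) = 0.682950
Put price V = K·e^{−rT}·N(−d₂) − S·N(−d₁) = 173.543003 − 101.209935 = 72.333068
φ(d₁) = (1/√(2π))·e^{−d₁²/2} = 0.394603
ν = S·φ(d₁)·√T = 151.354664

price = 72.333068
ν = 151.354664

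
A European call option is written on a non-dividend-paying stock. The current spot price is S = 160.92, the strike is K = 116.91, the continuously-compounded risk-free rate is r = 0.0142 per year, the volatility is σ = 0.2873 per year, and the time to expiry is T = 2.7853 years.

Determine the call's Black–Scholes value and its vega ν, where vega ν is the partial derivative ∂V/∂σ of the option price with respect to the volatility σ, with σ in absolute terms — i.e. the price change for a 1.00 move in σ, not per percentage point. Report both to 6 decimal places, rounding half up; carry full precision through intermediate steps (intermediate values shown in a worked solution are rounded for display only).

price = 56.878827
ν = 65.726479

σ√T = 0.2873·√2.7853 = 0.479481
d₁ = (ln(S/K) + (r+σ²/2)T) / (σ√T) = (ln(160.92/116.91) + (0.0142+0.2873²/2)·2.7853) / 0.479481 = (0.319503 + 0.154502) / 0.479481 = 0.988580
d₂ = d₁ − σ√T = 0.988580 − 0.479481 = 0.509098
e^{−rT} = e^{−0.0142·2.7853} = 0.961221
N(d₁) = 0.838566,  N(d₂) = 0.694658
Call price V = S·N(d₁) − K·e^{−rT}·N(d₂) = 134.941967 − 78.063140 = 56.878827
φ(d₁) = (1/√(2π))·e^{−d₁²/2} = 0.244734
ν = S·φ(d₁)·√T = 65.726479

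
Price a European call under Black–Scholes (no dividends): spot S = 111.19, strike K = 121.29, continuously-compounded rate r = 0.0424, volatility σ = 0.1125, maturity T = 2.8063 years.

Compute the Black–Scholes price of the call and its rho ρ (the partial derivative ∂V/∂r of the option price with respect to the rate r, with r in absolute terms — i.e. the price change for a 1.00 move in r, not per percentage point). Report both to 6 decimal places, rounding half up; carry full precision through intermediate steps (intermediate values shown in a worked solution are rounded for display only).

price = 10.087125
ρ = 160.225294

σ√T = 0.1125·√2.8063 = 0.188460
d₁ = (ln(S/K) + (r+σ²/2)T) / (σ√T) = (ln(111.19/121.29) + (0.0424+0.1125²/2)·2.8063) / 0.188460 = (-0.086944 + 0.136746) / 0.188460 = 0.264256
d₂ = d₁ − σ√T = 0.264256 − 0.188460 = 0.075796
e^{−rT} = e^{−0.0424·2.8063} = 0.887819
N(d₁) = 0.604209,  N(d₂) = 0.530209
Call price V = S·N(d₁) − K·e^{−rT}·N(d₂) = 67.181981 − 57.094856 = 10.087125
ρ = K·T·e^{−rT}·N(d₂) = 160.225294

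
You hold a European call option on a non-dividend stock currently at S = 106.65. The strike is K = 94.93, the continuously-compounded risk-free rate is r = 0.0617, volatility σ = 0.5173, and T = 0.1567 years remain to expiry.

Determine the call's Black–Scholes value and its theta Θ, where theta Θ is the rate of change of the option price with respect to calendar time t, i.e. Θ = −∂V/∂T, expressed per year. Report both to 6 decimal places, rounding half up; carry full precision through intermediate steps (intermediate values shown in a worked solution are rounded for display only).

price = 15.994977
Θ = -25.520192

σ√T = 0.5173·√0.1567 = 0.204775
d₁ = (ln(S/K) + (r+σ²/2)T) / (σ√T) = (ln(106.65/94.93) + (0.0617+0.5173²/2)·0.1567) / 0.204775 = (0.116413 + 0.030635) / 0.204775 = 0.718093
d₂ = d₁ − σ√T = 0.718093 − 0.204775 = 0.513318
e^{−rT} = e^{−0.0617·0.1567} = 0.990378
N(d₁) = 0.763650,  N(d₂) = 0.696135
Call price V = S·N(d₁) − K·e^{−rT}·N(d₂) = 81.443268 − 65.448291 = 15.994977
φ(d₁) = (1/√(2π))·e^{−d₁²/2} = 0.308274
Θ = −S·φ(d₁)·σ/(2√T) − r·K·e^{−rT}·N(d₂) = −21.482032 − 4.038160 = -25.520192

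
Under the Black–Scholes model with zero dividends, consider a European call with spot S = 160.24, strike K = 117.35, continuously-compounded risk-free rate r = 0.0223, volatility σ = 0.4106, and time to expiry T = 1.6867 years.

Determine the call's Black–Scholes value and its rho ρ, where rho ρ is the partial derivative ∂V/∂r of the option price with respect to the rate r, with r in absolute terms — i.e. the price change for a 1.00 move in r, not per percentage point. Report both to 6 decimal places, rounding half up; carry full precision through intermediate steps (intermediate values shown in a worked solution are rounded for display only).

σ√T = 0.4106·√1.6867 = 0.533259
d₁ = (ln(S/K) + (r+σ²/2)T) / (σ√T) = (ln(160.24/117.35) + (0.0223+0.4106²/2)·1.6867) / 0.533259 = (0.311512 + 0.179796) / 0.533259 = 0.921331
d₂ = d₁ − σ√T = 0.921331 − 0.533259 = 0.388072
e^{−rT} = e^{−0.0223·1.6867} = 0.963085
N(d₁) = 0.821561,  N(d₂) = 0.651019
Call price V = S·N(d₁) − K·e^{−rT}·N(d₂) = 131.646953 − 73.576860 = 58.070093
ρ = K·T·e^{−rT}·N(d₂) = 124.102089

price = 58.070093
ρ = 124.102089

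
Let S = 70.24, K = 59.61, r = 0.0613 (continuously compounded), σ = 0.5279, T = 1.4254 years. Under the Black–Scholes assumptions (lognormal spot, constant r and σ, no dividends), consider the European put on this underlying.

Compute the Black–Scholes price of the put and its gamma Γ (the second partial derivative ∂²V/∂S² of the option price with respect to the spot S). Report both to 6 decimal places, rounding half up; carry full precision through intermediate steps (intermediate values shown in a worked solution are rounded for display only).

σ√T = 0.5279·√1.4254 = 0.630260
d₁ = (ln(S/K) + (r+σ²/2)T) / (σ√T) = (ln(70.24/59.61) + (0.0613+0.5279²/2)·1.4254) / 0.630260 = (0.164095 + 0.285991) / 0.630260 = 0.714127
d₂ = d₁ − σ√T = 0.714127 − 0.630260 = 0.083866
e^{−rT} = e^{−0.0613·1.4254} = 0.916332
N(−d₁) = 0.237574,  N(−d₂) = 0.466581
Put price V = K·e^{−rT}·N(−d₂) − S·N(−d₁) = 25.485855 − 16.687230 = 8.798625
φ(d₁) = (1/√(2π))·e^{−d₁²/2} = 0.309151
Γ = φ(d₁) / (S·σ·√T) = 0.006983

price = 8.798625
Γ = 0.006983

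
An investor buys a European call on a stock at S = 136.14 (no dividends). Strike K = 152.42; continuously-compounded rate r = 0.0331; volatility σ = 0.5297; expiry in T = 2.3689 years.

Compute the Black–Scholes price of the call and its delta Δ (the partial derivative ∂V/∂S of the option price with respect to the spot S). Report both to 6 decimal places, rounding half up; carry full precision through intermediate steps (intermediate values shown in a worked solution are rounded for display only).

price = 41.484588
Δ = 0.642543

σ√T = 0.5297·√2.3689 = 0.815274
d₁ = (ln(S/K) + (r+σ²/2)T) / (σ√T) = (ln(136.14/152.42) + (0.0331+0.5297²/2)·2.3689) / 0.815274 = (-0.112956 + 0.410746) / 0.815274 = 0.365264
d₂ = d₁ − σ√T = 0.365264 − 0.815274 = -0.450010
e^{−rT} = e^{−0.0331·2.3689} = 0.924585
N(d₁) = 0.642543,  N(d₂) = 0.326352
Call price V = S·N(d₁) − K·e^{−rT}·N(d₂) = 87.475773 − 45.991185 = 41.484588
Δ = N(d₁) = 0.642543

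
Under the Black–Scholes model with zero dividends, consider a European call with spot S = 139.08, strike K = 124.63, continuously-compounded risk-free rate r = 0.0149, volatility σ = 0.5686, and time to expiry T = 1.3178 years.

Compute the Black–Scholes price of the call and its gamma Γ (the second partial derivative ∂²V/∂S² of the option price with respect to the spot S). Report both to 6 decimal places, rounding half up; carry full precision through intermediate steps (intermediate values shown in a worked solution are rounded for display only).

σ√T = 0.5686·√1.3178 = 0.652727
d₁ = (ln(S/K) + (r+σ²/2)T) / (σ√T) = (ln(139.08/124.63) + (0.0149+0.5686²/2)·1.3178) / 0.652727 = (0.109700 + 0.232662) / 0.652727 = 0.524509
d₂ = d₁ − σ√T = 0.524509 − 0.652727 = -0.128218
e^{−rT} = e^{−0.0149·1.3178} = 0.980556
N(d₁) = 0.700038,  N(d₂) = 0.448988
Call price V = S·N(d₁) − K·e^{−rT}·N(d₂) = 97.361266 − 54.869401 = 42.491864
φ(d₁) = (1/√(2π))·e^{−d₁²/2} = 0.347673
Γ = φ(d₁) / (S·σ·√T) = 0.003830

price = 42.491864
Γ = 0.003830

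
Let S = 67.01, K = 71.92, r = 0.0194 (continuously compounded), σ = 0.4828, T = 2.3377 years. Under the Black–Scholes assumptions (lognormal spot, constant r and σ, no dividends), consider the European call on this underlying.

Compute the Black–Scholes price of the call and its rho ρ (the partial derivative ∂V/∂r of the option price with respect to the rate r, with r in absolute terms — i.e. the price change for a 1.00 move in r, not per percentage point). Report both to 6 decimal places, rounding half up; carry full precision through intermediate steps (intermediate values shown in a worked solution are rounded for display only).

price = 18.693013
ρ = 55.160631

σ√T = 0.4828·√2.3377 = 0.738179
d₁ = (ln(S/K) + (r+σ²/2)T) / (σ√T) = (ln(67.01/71.92) + (0.0194+0.4828²/2)·2.3377) / 0.738179 = (-0.070713 + 0.317805) / 0.738179 = 0.334733
d₂ = d₁ − σ√T = 0.334733 − 0.738179 = -0.403446
e^{−rT} = e^{−0.0194·2.3377} = 0.955662
N(d₁) = 0.631087,  N(d₂) = 0.343310
Call price V = S·N(d₁) − K·e^{−rT}·N(d₂) = 42.289125 − 23.596112 = 18.693013
ρ = K·T·e^{−rT}·N(d₂) = 55.160631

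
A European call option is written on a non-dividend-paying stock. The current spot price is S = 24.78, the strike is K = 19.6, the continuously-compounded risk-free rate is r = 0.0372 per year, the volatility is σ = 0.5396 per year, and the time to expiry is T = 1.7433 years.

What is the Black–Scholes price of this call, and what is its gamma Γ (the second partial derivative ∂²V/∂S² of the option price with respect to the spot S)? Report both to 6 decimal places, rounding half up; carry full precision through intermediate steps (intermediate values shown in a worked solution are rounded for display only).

price = 9.706303
Γ = 0.016717

σ√T = 0.5396·√1.7433 = 0.712456
d₁ = (ln(S/K) + (r+σ²/2)T) / (σ√T) = (ln(24.78/19.6) + (0.0372+0.5396²/2)·1.7433) / 0.712456 = (0.234507 + 0.318647) / 0.712456 = 0.776406
d₂ = d₁ − σ√T = 0.776406 − 0.712456 = 0.063950
e^{−rT} = e^{−0.0372·1.7433} = 0.937207
N(d₁) = 0.781245,  N(d₂) = 0.525495
Call price V = S·N(d₁) − K·e^{−rT}·N(d₂) = 19.359257 − 9.652954 = 9.706303
φ(d₁) = (1/√(2π))·e^{−d₁²/2} = 0.295129
Γ = φ(d₁) / (S·σ·√T) = 0.016717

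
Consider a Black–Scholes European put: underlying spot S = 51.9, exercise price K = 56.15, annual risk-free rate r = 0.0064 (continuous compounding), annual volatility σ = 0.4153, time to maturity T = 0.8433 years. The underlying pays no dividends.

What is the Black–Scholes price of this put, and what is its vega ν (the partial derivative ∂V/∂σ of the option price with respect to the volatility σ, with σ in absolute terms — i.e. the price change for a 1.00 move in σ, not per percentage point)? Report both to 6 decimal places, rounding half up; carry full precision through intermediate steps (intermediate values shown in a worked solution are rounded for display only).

price = 10.269395
ν = 19.013758

σ√T = 0.4153·√0.8433 = 0.381376
d₁ = (ln(S/K) + (r+σ²/2)T) / (σ√T) = (ln(51.9/56.15) + (0.0064+0.4153²/2)·0.8433) / 0.381376 = (-0.078708 + 0.078121) / 0.381376 = -0.001539
d₂ = d₁ − σ√T = -0.001539 − 0.381376 = -0.382915
e^{−rT} = e^{−0.0064·0.8433} = 0.994617
N(−d₁) = 0.500614,  N(−d₂) = 0.649109
Put price V = K·e^{−rT}·N(−d₂) − S·N(−d₁) = 36.251267 − 25.981872 = 10.269395
φ(d₁) = (1/√(2π))·e^{−d₁²/2} = 0.398942
ν = S·φ(d₁)·√T = 19.013758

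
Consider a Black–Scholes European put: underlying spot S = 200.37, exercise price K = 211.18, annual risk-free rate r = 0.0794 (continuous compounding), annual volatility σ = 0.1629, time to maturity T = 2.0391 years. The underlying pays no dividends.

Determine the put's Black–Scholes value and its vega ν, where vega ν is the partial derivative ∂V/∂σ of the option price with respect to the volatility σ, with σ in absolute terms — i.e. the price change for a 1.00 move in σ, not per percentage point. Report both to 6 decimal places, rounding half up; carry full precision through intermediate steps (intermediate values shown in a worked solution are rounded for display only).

price = 9.111383
ν = 96.113332

σ√T = 0.1629·√2.0391 = 0.232616
d₁ = (ln(S/K) + (r+σ²/2)T) / (σ√T) = (ln(200.37/211.18) + (0.0794+0.1629²/2)·2.0391) / 0.232616 = (-0.052545 + 0.188960) / 0.232616 = 0.586436
d₂ = d₁ − σ√T = 0.586436 − 0.232616 = 0.353819
e^{−rT} = e^{−0.0794·2.0391} = 0.850522
N(−d₁) = 0.278791,  N(−d₂) = 0.361737
Put price V = K·e^{−rT}·N(−d₂) − S·N(−d₁) = 64.972818 − 55.861435 = 9.111383
φ(d₁) = (1/√(2π))·e^{−d₁²/2} = 0.335917
ν = S·φ(d₁)·√T = 96.113332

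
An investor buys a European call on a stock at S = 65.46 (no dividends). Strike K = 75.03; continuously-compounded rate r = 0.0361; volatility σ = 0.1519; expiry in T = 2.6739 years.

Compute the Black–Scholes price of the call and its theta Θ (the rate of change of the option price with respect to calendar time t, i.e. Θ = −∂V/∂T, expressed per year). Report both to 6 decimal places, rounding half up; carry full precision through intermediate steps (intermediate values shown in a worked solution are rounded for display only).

price = 5.353295
Θ = -2.166008

σ√T = 0.1519·√2.6739 = 0.248388
d₁ = (ln(S/K) + (r+σ²/2)T) / (σ√T) = (ln(65.46/75.03) + (0.0361+0.1519²/2)·2.6739) / 0.248388 = (-0.136449 + 0.127376) / 0.248388 = -0.036526
d₂ = d₁ − σ√T = -0.036526 − 0.248388 = -0.284914
e^{−rT} = e^{−0.0361·2.6739} = 0.907985
N(d₁) = 0.485431,  N(d₂) = 0.387855
Call price V = S·N(d₁) − K·e^{−rT}·N(d₂) = 31.776334 − 26.423039 = 5.353295
φ(d₁) = (1/√(2π))·e^{−d₁²/2} = 0.398676
Θ = −S·φ(d₁)·σ/(2√T) − r·K·e^{−rT}·N(d₂) = −1.212137 − 0.953872 = -2.166008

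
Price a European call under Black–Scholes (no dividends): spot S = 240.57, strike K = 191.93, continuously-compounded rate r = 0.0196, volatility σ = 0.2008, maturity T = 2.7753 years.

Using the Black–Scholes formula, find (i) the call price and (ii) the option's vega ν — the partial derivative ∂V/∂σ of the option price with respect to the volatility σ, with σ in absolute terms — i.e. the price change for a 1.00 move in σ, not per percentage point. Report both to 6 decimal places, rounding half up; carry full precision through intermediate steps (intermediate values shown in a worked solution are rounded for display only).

price = 66.597900
ν = 96.479216

σ√T = 0.2008·√2.7753 = 0.334517
d₁ = (ln(S/K) + (r+σ²/2)T) / (σ√T) = (ln(240.57/191.93) + (0.0196+0.2008²/2)·2.7753) / 0.334517 = (0.225880 + 0.110347) / 0.334517 = 1.005111
d₂ = d₁ − σ√T = 1.005111 − 0.334517 = 0.670594
e^{−rT} = e^{−0.0196·2.7753} = 0.947057
N(d₁) = 0.842578,  N(d₂) = 0.748760
Call price V = S·N(d₁) − K·e^{−rT}·N(d₂) = 202.699080 − 136.101180 = 66.597900
φ(d₁) = (1/√(2π))·e^{−d₁²/2} = 0.240734
ν = S·φ(d₁)·√T = 96.479216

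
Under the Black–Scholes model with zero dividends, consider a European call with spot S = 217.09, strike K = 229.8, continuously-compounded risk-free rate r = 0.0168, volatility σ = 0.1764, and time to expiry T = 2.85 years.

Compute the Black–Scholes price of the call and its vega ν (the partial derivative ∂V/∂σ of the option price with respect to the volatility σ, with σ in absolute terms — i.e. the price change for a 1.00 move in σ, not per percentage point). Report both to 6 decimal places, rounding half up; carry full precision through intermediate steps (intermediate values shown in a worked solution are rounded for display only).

price = 24.841086
ν = 145.183403

σ√T = 0.1764·√2.85 = 0.297797
d₁ = (ln(S/K) + (r+σ²/2)T) / (σ√T) = (ln(217.09/229.8) + (0.0168+0.1764²/2)·2.85) / 0.297797 = (-0.056897 + 0.092222) / 0.297797 = 0.118619
d₂ = d₁ − σ√T = 0.118619 − 0.297797 = -0.179179
e^{−rT} = e^{−0.0168·2.85} = 0.953248
N(d₁) = 0.547211,  N(d₂) = 0.428899
Call price V = S·N(d₁) − K·e^{−rT}·N(d₂) = 118.794086 − 93.953001 = 24.841086
φ(d₁) = (1/√(2π))·e^{−d₁²/2} = 0.396145
ν = S·φ(d₁)·√T = 145.183403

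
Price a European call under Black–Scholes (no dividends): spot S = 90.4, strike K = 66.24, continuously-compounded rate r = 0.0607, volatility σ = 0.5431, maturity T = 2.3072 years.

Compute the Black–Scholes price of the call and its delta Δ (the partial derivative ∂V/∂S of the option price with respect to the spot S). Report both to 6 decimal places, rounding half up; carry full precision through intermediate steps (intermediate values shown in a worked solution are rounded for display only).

σ√T = 0.5431·√2.3072 = 0.824940
d₁ = (ln(S/K) + (r+σ²/2)T) / (σ√T) = (ln(90.4/66.24) + (0.0607+0.5431²/2)·2.3072) / 0.824940 = (0.310960 + 0.480310) / 0.824940 = 0.959185
d₂ = d₁ − σ√T = 0.959185 − 0.824940 = 0.134245
e^{−rT} = e^{−0.0607·2.3072} = 0.869317
N(d₁) = 0.831267,  N(d₂) = 0.553395
Call price V = S·N(d₁) − K·e^{−rT}·N(d₂) = 75.146549 − 31.866488 = 43.280061
Δ = N(d₁) = 0.831267

price = 43.280061
Δ = 0.831267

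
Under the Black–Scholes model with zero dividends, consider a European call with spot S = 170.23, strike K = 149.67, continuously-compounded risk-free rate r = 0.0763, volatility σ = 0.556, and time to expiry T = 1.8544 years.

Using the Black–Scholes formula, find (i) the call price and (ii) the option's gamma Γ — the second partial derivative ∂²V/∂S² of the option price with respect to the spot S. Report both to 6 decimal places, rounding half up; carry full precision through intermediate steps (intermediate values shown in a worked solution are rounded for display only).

price = 67.063956
Γ = 0.002362

σ√T = 0.556·√1.8544 = 0.757141
d₁ = (ln(S/K) + (r+σ²/2)T) / (σ√T) = (ln(170.23/149.67) + (0.0763+0.556²/2)·1.8544) / 0.757141 = (0.128718 + 0.428122) / 0.757141 = 0.735450
d₂ = d₁ − σ√T = 0.735450 − 0.757141 = -0.021690
e^{−rT} = e^{−0.0763·1.8544} = 0.868063
N(d₁) = 0.768967,  N(d₂) = 0.491348
Call price V = S·N(d₁) − K·e^{−rT}·N(d₂) = 130.901310 − 63.837354 = 67.063956
φ(d₁) = (1/√(2π))·e^{−d₁²/2} = 0.304409
Γ = φ(d₁) / (S·σ·√T) = 0.002362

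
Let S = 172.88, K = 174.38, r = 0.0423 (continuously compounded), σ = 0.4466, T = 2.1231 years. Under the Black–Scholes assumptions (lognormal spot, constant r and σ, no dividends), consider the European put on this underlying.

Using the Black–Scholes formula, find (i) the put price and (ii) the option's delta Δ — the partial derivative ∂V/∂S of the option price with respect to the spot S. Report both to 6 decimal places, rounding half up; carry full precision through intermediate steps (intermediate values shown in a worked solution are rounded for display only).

σ√T = 0.4466·√2.1231 = 0.650735
d₁ = (ln(S/K) + (r+σ²/2)T) / (σ√T) = (ln(172.88/174.38) + (0.0423+0.4466²/2)·2.1231) / 0.650735 = (-0.008639 + 0.301535) / 0.650735 = 0.450100
d₂ = d₁ − σ√T = 0.450100 − 0.650735 = -0.200634
e^{−rT} = e^{−0.0423·2.1231} = 0.914107
N(−d₁) = 0.326319,  N(−d₂) = 0.579508
Put price V = K·e^{−rT}·N(−d₂) − S·N(−d₁) = 92.374736 − 56.414044 = 35.960692
Δ = −N(−d₁) = -0.326319

price = 35.960692
Δ = -0.326319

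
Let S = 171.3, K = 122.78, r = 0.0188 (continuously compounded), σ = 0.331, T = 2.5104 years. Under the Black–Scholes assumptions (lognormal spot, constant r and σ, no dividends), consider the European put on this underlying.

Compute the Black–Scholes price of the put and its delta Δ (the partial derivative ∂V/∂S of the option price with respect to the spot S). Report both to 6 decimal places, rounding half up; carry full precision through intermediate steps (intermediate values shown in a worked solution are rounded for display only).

σ√T = 0.331·√2.5104 = 0.524444
d₁ = (ln(S/K) + (r+σ²/2)T) / (σ√T) = (ln(171.3/122.78) + (0.0188+0.331²/2)·2.5104) / 0.524444 = (0.333022 + 0.184716) / 0.524444 = 0.987214
d₂ = d₁ − σ√T = 0.987214 − 0.524444 = 0.462769
e^{−rT} = e^{−0.0188·2.5104} = 0.953901
N(−d₁) = 0.161769,  N(−d₂) = 0.321765
Put price V = K·e^{−rT}·N(−d₂) − S·N(−d₁) = 37.685081 − 27.711016 = 9.974065
Δ = −N(−d₁) = -0.161769

price = 9.974065
Δ = -0.161769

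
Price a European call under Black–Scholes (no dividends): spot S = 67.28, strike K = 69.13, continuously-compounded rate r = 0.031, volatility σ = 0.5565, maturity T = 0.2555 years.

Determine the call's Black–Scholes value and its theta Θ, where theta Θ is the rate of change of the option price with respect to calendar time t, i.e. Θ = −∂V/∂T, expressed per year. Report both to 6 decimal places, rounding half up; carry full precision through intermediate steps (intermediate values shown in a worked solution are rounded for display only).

price = 6.963588
Θ = -15.623772

σ√T = 0.5565·√0.2555 = 0.281294
d₁ = (ln(S/K) + (r+σ²/2)T) / (σ√T) = (ln(67.28/69.13) + (0.031+0.5565²/2)·0.2555) / 0.281294 = (-0.027126 + 0.047484) / 0.281294 = 0.072372
d₂ = d₁ − σ√T = 0.072372 − 0.281294 = -0.208922
e^{−rT} = e^{−0.031·0.2555} = 0.992111
N(d₁) = 0.528847,  N(d₂) = 0.417255
Call price V = S·N(d₁) − K·e^{−rT}·N(d₂) = 35.580840 − 28.617251 = 6.963588
φ(d₁) = (1/√(2π))·e^{−d₁²/2} = 0.397899
Θ = −S·φ(d₁)·σ/(2√T) − r·K·e^{−rT}·N(d₂) = −14.736638 − 0.887135 = -15.623772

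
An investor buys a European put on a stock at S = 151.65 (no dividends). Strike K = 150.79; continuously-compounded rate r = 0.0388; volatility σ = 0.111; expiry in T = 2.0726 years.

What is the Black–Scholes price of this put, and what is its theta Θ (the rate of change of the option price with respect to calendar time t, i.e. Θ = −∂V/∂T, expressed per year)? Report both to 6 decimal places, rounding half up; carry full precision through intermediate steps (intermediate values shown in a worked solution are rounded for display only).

σ√T = 0.111·√2.0726 = 0.159801
d₁ = (ln(S/K) + (r+σ²/2)T) / (σ√T) = (ln(151.65/150.79) + (0.0388+0.111²/2)·2.0726) / 0.159801 = (0.005687 + 0.093185) / 0.159801 = 0.618719
d₂ = d₁ − σ√T = 0.618719 − 0.159801 = 0.458918
e^{−rT} = e^{−0.0388·2.0726} = 0.922732
N(−d₁) = 0.268051,  N(−d₂) = 0.323147
Put price V = K·e^{−rT}·N(−d₂) − S·N(−d₁) = 44.962200 − 40.649886 = 4.312314
φ(d₁) = (1/√(2π))·e^{−d₁²/2} = 0.329445
Θ = −S·φ(d₁)·σ/(2√T) + r·K·e^{−rT}·N(−d₂) = −1.926020 + 1.744533 = -0.181487

price = 4.312314
Θ = -0.181487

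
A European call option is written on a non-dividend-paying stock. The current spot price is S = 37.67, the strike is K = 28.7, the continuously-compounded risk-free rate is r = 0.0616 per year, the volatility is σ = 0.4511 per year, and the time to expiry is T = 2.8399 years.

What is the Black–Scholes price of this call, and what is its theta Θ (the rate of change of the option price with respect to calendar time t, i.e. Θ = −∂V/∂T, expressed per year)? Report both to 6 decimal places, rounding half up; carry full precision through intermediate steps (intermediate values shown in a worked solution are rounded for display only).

price = 17.366986
Θ = -2.123266

σ√T = 0.4511·√2.8399 = 0.760194
d₁ = (ln(S/K) + (r+σ²/2)T) / (σ√T) = (ln(37.67/28.7) + (0.0616+0.4511²/2)·2.8399) / 0.760194 = (0.271967 + 0.463885) / 0.760194 = 0.967980
d₂ = d₁ − σ√T = 0.967980 − 0.760194 = 0.207786
e^{−rT} = e^{−0.0616·2.8399} = 0.839509
N(d₁) = 0.833473,  N(d₂) = 0.582302
Call price V = S·N(d₁) − K·e^{−rT}·N(d₂) = 31.396917 − 14.029931 = 17.366986
φ(d₁) = (1/√(2π))·e^{−d₁²/2} = 0.249716
Θ = −S·φ(d₁)·σ/(2√T) − r·K·e^{−rT}·N(d₂) = −1.259022 − 0.864244 = -2.123266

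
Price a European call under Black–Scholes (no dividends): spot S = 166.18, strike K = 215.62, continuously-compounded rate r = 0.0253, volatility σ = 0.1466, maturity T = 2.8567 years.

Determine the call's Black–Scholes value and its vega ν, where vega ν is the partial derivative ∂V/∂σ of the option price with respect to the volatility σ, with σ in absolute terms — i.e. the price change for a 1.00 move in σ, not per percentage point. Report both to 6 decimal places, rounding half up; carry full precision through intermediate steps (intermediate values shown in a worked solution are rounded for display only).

price = 5.811770
ν = 91.561521

σ√T = 0.1466·√2.8567 = 0.247780
d₁ = (ln(S/K) + (r+σ²/2)T) / (σ√T) = (ln(166.18/215.62) + (0.0253+0.1466²/2)·2.8567) / 0.247780 = (-0.260446 + 0.102972) / 0.247780 = -0.635540
d₂ = d₁ − σ√T = -0.635540 − 0.247780 = -0.883320
e^{−rT} = e^{−0.0253·2.8567} = 0.930275
N(d₁) = 0.262538,  N(d₂) = 0.188532
Call price V = S·N(d₁) − K·e^{−rT}·N(d₂) = 43.628596 − 37.816826 = 5.811770
φ(d₁) = (1/√(2π))·e^{−d₁²/2} = 0.325988
ν = S·φ(d₁)·√T = 91.561521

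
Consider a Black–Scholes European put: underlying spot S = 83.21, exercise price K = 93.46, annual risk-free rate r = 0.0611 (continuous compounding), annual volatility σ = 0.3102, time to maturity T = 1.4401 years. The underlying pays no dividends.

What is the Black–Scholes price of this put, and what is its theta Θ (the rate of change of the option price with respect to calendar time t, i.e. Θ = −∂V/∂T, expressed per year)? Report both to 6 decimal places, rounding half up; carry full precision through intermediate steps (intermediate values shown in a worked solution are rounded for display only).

σ√T = 0.3102·√1.4401 = 0.372253
d₁ = (ln(S/K) + (r+σ²/2)T) / (σ√T) = (ln(83.21/93.46) + (0.0611+0.3102²/2)·1.4401) / 0.372253 = (-0.116166 + 0.157276) / 0.372253 = 0.110436
d₂ = d₁ − σ√T = 0.110436 − 0.372253 = -0.261817
e^{−rT} = e^{−0.0611·1.4401} = 0.915770
N(−d₁) = 0.456032,  N(−d₂) = 0.603269
Put price V = K·e^{−rT}·N(−d₂) − S·N(−d₁) = 51.632467 − 37.946397 = 13.686070
φ(d₁) = (1/√(2π))·e^{−d₁²/2} = 0.396517
Θ = −S·φ(d₁)·σ/(2√T) + r·K·e^{−rT}·N(−d₂) = −4.264349 + 3.154744 = -1.109605

price = 13.686070
Θ = -1.109605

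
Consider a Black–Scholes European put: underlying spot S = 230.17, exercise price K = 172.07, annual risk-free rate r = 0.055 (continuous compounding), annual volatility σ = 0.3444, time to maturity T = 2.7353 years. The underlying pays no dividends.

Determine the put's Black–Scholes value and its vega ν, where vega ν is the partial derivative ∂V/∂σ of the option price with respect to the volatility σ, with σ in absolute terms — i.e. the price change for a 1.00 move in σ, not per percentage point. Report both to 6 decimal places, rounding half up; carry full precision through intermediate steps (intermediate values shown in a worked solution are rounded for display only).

price = 12.899893
ν = 86.622446

σ√T = 0.3444·√2.7353 = 0.569594
d₁ = (ln(S/K) + (r+σ²/2)T) / (σ√T) = (ln(230.17/172.07) + (0.055+0.3444²/2)·2.7353) / 0.569594 = (0.290917 + 0.312660) / 0.569594 = 1.059661
d₂ = d₁ − σ√T = 1.059661 − 0.569594 = 0.490067
e^{−rT} = e^{−0.055·2.7353} = 0.860328
N(−d₁) = 0.144649,  N(−d₂) = 0.312043
Put price V = K·e^{−rT}·N(−d₂) − S·N(−d₁) = 46.193827 − 33.293934 = 12.899893
φ(d₁) = (1/√(2π))·e^{−d₁²/2} = 0.227551
ν = S·φ(d₁)·√T = 86.622446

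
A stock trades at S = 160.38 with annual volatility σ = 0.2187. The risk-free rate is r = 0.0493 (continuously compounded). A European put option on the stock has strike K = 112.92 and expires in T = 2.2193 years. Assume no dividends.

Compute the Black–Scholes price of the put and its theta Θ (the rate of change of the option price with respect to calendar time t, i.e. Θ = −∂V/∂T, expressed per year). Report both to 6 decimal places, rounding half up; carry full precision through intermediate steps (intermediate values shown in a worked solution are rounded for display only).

price = 1.466031
Θ = -0.829939

σ√T = 0.2187·√2.2193 = 0.325804
d₁ = (ln(S/K) + (r+σ²/2)T) / (σ√T) = (ln(160.38/112.92) + (0.0493+0.2187²/2)·2.2193) / 0.325804 = (0.350866 + 0.162486) / 0.325804 = 1.575646
d₂ = d₁ − σ√T = 1.575646 − 0.325804 = 1.249841
e^{−rT} = e^{−0.0493·2.2193} = 0.896361
N(−d₁) = 0.057554,  N(−d₂) = 0.105679
Put price V = K·e^{−rT}·N(−d₂) − S·N(−d₁) = 10.696501 − 9.230470 = 1.466031
φ(d₁) = (1/√(2π))·e^{−d₁²/2} = 0.115294
Θ = −S·φ(d₁)·σ/(2√T) + r·K·e^{−rT}·N(−d₂) = −1.357277 + 0.527337 = -0.829939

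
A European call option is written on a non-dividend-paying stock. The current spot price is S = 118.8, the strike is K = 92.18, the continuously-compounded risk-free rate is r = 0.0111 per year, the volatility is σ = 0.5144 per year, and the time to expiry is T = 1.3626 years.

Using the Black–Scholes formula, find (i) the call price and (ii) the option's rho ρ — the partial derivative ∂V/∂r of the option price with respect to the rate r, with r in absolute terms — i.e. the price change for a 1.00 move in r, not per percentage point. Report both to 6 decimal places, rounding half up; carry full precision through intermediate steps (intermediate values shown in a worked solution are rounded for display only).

price = 41.082041
ρ = 69.111527

σ√T = 0.5144·√1.3626 = 0.600461
d₁ = (ln(S/K) + (r+σ²/2)T) / (σ√T) = (ln(118.8/92.18) + (0.0111+0.5144²/2)·1.3626) / 0.600461 = (0.253698 + 0.195402) / 0.600461 = 0.747925
d₂ = d₁ − σ√T = 0.747925 − 0.600461 = 0.147463
e^{−rT} = e^{−0.0111·1.3626} = 0.984989
N(d₁) = 0.772747,  N(d₂) = 0.558617
Call price V = S·N(d₁) − K·e^{−rT}·N(d₂) = 91.802375 − 50.720334 = 41.082041
ρ = K·T·e^{−rT}·N(d₂) = 69.111527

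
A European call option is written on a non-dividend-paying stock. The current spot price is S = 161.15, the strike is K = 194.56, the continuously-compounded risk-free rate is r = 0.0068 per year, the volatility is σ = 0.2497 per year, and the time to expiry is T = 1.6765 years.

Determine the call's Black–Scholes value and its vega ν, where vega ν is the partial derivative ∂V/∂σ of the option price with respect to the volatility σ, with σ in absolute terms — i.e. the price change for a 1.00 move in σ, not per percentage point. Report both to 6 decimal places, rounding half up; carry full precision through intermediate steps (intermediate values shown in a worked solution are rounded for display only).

σ√T = 0.2497·√1.6765 = 0.323311
d₁ = (ln(S/K) + (r+σ²/2)T) / (σ√T) = (ln(161.15/194.56) + (0.0068+0.2497²/2)·1.6765) / 0.323311 = (-0.188405 + 0.063665) / 0.323311 = -0.385820
d₂ = d₁ − σ√T = -0.385820 − 0.323311 = -0.709131
e^{−rT} = e^{−0.0068·1.6765} = 0.988665
N(d₁) = 0.349815,  N(d₂) = 0.239122
Call price V = S·N(d₁) − K·e^{−rT}·N(d₂) = 56.372681 − 45.996135 = 10.376547
φ(d₁) = (1/√(2π))·e^{−d₁²/2} = 0.370328
ν = S·φ(d₁)·√T = 77.271304

price = 10.376547
ν = 77.271304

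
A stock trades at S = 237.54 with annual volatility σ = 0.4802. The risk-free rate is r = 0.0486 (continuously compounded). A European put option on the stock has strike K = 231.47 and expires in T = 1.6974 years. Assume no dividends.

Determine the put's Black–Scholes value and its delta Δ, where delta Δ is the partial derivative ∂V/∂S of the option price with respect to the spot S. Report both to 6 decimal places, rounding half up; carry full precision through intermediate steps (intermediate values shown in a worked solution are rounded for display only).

σ√T = 0.4802·√1.6974 = 0.625625
d₁ = (ln(S/K) + (r+σ²/2)T) / (σ√T) = (ln(237.54/231.47) + (0.0486+0.4802²/2)·1.6974) / 0.625625 = (0.025886 + 0.278197) / 0.625625 = 0.486046
d₂ = d₁ − σ√T = 0.486046 − 0.625625 = -0.139579
e^{−rT} = e^{−0.0486·1.6974} = 0.920817
N(−d₁) = 0.313467,  N(−d₂) = 0.555504
Put price V = K·e^{−rT}·N(−d₂) − S·N(−d₁) = 118.400922 − 74.460987 = 43.939935
Δ = −N(−d₁) = -0.313467

price = 43.939935
Δ = -0.313467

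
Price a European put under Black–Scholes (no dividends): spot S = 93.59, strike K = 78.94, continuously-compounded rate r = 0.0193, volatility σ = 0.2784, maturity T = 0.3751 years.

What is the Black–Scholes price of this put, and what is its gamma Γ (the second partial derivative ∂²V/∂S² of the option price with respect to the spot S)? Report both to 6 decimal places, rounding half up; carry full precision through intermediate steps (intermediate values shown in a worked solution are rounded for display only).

σ√T = 0.2784·√0.3751 = 0.170507
d₁ = (ln(S/K) + (r+σ²/2)T) / (σ√T) = (ln(93.59/78.94) + (0.0193+0.2784²/2)·0.3751) / 0.170507 = (0.170235 + 0.021776) / 0.170507 = 1.126118
d₂ = d₁ − σ√T = 1.126118 − 0.170507 = 0.955611
e^{−rT} = e^{−0.0193·0.3751} = 0.992787
N(−d₁) = 0.130058,  N(−d₂) = 0.169634
Put price V = K·e^{−rT}·N(−d₂) − S·N(−d₁) = 13.294350 − 12.172107 = 1.122243
φ(d₁) = (1/√(2π))·e^{−d₁²/2} = 0.211610
Γ = φ(d₁) / (S·σ·√T) = 0.013261

price = 1.122243
Γ = 0.013261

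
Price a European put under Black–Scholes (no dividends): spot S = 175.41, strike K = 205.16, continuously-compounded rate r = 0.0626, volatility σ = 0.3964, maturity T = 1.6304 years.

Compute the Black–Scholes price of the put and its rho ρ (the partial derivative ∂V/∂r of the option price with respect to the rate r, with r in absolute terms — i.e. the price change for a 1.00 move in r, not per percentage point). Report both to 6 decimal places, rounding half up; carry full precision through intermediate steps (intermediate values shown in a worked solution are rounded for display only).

price = 41.155455
ρ = -193.585709

σ√T = 0.3964·√1.6304 = 0.506152
d₁ = (ln(S/K) + (r+σ²/2)T) / (σ√T) = (ln(175.41/205.16) + (0.0626+0.3964²/2)·1.6304) / 0.506152 = (-0.156664 + 0.230158) / 0.506152 = 0.145201
d₂ = d₁ − σ√T = 0.145201 − 0.506152 = -0.360951
e^{−rT} = e^{−0.0626·1.6304} = 0.902973
N(−d₁) = 0.442276,  N(−d₂) = 0.640932
Put price V = K·e^{−rT}·N(−d₂) − S·N(−d₁) = 118.735101 − 77.579646 = 41.155455
ρ = −K·T·e^{−rT}·N(−d₂) = -193.585709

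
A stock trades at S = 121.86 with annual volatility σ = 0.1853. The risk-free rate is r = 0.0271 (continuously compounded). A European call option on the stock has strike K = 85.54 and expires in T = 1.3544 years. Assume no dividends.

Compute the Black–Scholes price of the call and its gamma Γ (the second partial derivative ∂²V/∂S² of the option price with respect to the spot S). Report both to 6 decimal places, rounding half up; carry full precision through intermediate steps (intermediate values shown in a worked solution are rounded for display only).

σ√T = 0.1853·√1.3544 = 0.215650
d₁ = (ln(S/K) + (r+σ²/2)T) / (σ√T) = (ln(121.86/85.54) + (0.0271+0.1853²/2)·1.3544) / 0.215650 = (0.353889 + 0.059957) / 0.215650 = 1.919063
d₂ = d₁ − σ√T = 1.919063 − 0.215650 = 1.703413
e^{−rT} = e^{−0.0271·1.3544} = 0.963961
N(d₁) = 0.972512,  N(d₂) = 0.955755
Call price V = S·N(d₁) − K·e^{−rT}·N(d₂) = 118.510290 − 78.808889 = 39.701401
φ(d₁) = (1/√(2π))·e^{−d₁²/2} = 0.063270
Γ = φ(d₁) / (S·σ·√T) = 0.002408

price = 39.701401
Γ = 0.002408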